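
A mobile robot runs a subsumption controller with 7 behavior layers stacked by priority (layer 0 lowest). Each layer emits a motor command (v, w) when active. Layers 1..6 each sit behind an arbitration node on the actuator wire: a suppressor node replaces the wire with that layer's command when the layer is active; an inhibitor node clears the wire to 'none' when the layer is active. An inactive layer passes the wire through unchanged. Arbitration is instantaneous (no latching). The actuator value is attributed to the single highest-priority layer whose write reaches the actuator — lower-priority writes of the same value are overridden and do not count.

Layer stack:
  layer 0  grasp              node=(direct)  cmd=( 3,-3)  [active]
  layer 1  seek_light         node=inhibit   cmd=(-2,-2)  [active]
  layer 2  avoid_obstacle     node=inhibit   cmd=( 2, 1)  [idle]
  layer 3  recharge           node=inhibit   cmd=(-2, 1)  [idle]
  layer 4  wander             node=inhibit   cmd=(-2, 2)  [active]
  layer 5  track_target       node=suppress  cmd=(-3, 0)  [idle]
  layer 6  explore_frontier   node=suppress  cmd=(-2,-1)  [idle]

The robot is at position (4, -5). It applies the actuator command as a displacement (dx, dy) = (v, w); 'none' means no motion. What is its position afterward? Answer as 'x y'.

4 -5

L0 grasp: active, feeds wire = (3, -3)
L1 seek_light: active, inhibitor → wire = none
L2 avoid_obstacle: idle → wire stays none
L3 recharge: idle → wire stays none
L4 wander: active, inhibitor → wire = none
L5 track_target: idle → wire stays none
L6 explore_frontier: idle → wire stays none
actuator = none
position: (4, -5) + none = (4, -5)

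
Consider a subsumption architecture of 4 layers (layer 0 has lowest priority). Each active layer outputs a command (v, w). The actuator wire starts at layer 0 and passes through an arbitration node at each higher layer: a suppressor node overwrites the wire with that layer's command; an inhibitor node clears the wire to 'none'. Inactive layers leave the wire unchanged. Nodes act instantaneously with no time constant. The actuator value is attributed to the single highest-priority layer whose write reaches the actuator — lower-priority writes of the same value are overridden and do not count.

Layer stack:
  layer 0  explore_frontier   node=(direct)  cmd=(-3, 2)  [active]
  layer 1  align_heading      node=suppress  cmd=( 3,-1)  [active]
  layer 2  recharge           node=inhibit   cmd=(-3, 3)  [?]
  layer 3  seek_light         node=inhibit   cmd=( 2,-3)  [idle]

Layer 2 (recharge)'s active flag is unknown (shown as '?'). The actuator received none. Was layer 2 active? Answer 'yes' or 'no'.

yes

If layer 2 is active=yes:
  actuator would be none
If layer 2 is active=no:
  actuator would be (3, -1)
Observed none, so layer 2 was active.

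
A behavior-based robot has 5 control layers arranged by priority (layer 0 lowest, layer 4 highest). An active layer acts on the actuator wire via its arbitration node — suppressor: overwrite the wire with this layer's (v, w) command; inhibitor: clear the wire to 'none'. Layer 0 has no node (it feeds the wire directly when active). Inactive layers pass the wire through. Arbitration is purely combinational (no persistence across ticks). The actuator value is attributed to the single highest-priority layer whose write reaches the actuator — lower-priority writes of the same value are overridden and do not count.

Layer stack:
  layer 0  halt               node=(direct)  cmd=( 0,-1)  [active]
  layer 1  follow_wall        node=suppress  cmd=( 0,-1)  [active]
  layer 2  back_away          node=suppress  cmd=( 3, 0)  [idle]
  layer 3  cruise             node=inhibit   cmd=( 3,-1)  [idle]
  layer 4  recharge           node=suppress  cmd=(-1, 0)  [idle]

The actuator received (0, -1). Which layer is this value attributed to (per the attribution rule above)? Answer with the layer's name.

follow_wall

L0 halt: active, feeds wire = (0, -1)
L1 follow_wall: active, suppressor → wire = (0, -1)
L2 back_away: idle → wire stays (0, -1)
L3 cruise: idle → wire stays (0, -1)
L4 recharge: idle → wire stays (0, -1)
actuator = (0, -1)
last writer: layer 1 = follow_wall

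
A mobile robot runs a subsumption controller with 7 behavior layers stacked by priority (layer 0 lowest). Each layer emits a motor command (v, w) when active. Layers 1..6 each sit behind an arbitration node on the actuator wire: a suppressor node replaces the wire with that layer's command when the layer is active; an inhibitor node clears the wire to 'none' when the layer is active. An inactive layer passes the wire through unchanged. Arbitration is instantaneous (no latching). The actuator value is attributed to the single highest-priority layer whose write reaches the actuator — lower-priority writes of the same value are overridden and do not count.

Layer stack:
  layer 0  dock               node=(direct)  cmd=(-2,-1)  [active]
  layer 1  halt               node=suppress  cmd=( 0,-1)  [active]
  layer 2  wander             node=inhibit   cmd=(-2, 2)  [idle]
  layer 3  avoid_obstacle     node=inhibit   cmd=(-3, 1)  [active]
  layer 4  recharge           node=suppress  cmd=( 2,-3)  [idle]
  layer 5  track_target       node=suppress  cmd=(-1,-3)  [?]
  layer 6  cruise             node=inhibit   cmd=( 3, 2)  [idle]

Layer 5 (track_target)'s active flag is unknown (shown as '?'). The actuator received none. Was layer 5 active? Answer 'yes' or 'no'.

If layer 5 is active=yes:
  actuator would be (-1, -3)
If layer 5 is active=no:
  actuator would be none
Observed none, so layer 5 was idle.

no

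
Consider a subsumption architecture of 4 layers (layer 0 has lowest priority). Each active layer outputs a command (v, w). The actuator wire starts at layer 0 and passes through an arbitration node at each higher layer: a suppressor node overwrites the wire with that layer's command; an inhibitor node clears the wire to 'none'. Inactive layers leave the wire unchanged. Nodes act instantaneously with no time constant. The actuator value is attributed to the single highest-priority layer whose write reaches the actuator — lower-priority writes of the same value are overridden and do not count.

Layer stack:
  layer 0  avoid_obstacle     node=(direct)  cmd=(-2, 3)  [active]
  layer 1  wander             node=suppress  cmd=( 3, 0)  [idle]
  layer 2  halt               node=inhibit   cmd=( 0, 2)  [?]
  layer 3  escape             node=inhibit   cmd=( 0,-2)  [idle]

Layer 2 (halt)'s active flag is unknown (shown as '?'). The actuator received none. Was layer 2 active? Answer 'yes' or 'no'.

If layer 2 is active=yes:
  actuator would be none
If layer 2 is active=no:
  actuator would be (-2, 3)
Observed none, so layer 2 was active.

yes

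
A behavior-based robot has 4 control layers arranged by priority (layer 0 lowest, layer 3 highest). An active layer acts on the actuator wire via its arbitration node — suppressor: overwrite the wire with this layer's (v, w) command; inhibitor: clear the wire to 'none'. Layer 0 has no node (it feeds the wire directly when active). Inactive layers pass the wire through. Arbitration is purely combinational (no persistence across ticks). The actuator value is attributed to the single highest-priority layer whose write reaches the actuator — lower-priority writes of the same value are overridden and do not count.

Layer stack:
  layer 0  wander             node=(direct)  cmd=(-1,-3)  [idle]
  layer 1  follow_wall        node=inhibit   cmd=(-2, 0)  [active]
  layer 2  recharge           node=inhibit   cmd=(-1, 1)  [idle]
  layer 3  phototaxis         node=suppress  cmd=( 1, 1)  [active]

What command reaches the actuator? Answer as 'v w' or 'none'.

1 1

[0] wander off; wire := none
[1] follow_wall on (inhibit); wire := none
[2] recharge off; pass none
[3] phototaxis on (suppress); wire := (1, 1)
output (1, 1)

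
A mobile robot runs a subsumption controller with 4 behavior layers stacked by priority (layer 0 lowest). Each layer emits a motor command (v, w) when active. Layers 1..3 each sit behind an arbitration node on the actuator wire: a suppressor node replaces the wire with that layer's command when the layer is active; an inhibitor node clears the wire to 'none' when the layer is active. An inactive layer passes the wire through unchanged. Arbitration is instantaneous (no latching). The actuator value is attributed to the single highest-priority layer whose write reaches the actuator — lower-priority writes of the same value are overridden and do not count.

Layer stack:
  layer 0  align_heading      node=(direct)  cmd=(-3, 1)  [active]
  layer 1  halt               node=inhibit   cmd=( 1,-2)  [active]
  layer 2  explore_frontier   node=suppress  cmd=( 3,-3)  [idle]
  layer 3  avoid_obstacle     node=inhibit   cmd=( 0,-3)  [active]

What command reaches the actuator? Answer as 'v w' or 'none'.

none

L0 align_heading: active, feeds wire = (-3, 1)
L1 halt: active, inhibitor → wire = none
L2 explore_frontier: idle → wire stays none
L3 avoid_obstacle: active, inhibitor → wire = none
actuator = none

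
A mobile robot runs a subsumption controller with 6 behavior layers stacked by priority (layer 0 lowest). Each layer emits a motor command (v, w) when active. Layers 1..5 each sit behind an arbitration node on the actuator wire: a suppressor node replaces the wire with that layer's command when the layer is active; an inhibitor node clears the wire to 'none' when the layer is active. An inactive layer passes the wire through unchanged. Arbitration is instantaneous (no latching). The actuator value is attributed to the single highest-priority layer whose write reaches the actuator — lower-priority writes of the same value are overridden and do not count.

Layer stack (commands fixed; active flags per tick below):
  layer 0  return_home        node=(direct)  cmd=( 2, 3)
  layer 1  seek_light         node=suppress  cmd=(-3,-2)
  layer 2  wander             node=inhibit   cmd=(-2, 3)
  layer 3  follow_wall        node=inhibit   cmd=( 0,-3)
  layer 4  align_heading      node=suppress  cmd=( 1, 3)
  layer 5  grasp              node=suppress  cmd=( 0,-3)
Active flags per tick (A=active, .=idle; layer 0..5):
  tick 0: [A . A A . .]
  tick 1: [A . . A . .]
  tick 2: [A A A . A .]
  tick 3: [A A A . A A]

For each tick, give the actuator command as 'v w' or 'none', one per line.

none
none
1 3
0 -3

tick 0:
  layer 0 (return_home) active — direct: (2, 3)
  layer 1 (seek_light) idle — unchanged: (2, 3)
  layer 2 (wander) active — inhibits: none
  layer 3 (follow_wall) active — inhibits: none
  layer 4 (align_heading) idle — unchanged: none
  layer 5 (grasp) idle — unchanged: none
  → actuator none
tick 1:
  layer 0 (return_home) active — direct: (2, 3)
  layer 1 (seek_light) idle — unchanged: (2, 3)
  layer 2 (wander) idle — unchanged: (2, 3)
  layer 3 (follow_wall) active — inhibits: none
  layer 4 (align_heading) idle — unchanged: none
  layer 5 (grasp) idle — unchanged: none
  → actuator none
tick 2:
  layer 0 (return_home) active — direct: (2, 3)
  layer 1 (seek_light) active — suppresses: (-3, -2)
  layer 2 (wander) active — inhibits: none
  layer 3 (follow_wall) idle — unchanged: none
  layer 4 (align_heading) active — suppresses: (1, 3)
  layer 5 (grasp) idle — unchanged: (1, 3)
  → actuator (1, 3)
tick 3:
  layer 0 (return_home) active — direct: (2, 3)
  layer 1 (seek_light) active — suppresses: (-3, -2)
  layer 2 (wander) active — inhibits: none
  layer 3 (follow_wall) idle — unchanged: none
  layer 4 (align_heading) active — suppresses: (1, 3)
  layer 5 (grasp) active — suppresses: (0, -3)
  → actuator (0, -3)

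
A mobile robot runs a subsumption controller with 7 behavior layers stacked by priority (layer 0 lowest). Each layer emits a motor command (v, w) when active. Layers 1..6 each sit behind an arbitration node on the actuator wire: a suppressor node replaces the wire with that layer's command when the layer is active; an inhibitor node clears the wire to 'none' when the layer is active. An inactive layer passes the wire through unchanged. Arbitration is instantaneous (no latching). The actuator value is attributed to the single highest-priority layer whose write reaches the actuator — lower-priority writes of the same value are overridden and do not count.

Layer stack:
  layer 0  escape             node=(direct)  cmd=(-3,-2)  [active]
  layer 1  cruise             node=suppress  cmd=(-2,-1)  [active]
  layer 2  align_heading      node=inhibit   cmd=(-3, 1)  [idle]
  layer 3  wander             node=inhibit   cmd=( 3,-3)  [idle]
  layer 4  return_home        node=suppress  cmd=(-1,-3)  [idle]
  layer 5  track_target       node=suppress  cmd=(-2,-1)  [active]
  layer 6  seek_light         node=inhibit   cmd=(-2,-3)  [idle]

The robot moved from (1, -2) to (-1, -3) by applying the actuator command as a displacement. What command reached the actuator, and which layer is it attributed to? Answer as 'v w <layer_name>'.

displacement = (-1, -3) − (1, -2) = (-2, -1)
[0] escape on; wire := (-3, -2)
[1] cruise on (suppress); wire := (-2, -1)
[2] align_heading off; pass (-2, -1)
[3] wander off; pass (-2, -1)
[4] return_home off; pass (-2, -1)
[5] track_target on (suppress); wire := (-2, -1)
[6] seek_light off; pass (-2, -1)
output (-2, -1) — from layer 5 (track_target)

-2 -1 track_target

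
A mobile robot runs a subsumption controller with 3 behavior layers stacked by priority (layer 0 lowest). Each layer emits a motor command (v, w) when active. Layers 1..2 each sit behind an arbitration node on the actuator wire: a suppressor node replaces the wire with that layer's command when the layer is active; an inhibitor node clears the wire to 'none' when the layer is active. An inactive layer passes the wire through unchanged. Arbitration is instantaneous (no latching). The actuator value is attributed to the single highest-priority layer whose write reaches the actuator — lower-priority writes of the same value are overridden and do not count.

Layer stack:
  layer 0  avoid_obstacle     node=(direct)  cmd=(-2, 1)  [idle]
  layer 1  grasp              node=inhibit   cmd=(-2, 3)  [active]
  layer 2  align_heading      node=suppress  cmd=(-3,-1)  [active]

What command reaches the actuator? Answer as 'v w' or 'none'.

-3 -1

layer 0 (avoid_obstacle) idle — none
layer 1 (grasp) active — inhibits: none
layer 2 (align_heading) active — suppresses: (-3, -1)
→ actuator (-3, -1)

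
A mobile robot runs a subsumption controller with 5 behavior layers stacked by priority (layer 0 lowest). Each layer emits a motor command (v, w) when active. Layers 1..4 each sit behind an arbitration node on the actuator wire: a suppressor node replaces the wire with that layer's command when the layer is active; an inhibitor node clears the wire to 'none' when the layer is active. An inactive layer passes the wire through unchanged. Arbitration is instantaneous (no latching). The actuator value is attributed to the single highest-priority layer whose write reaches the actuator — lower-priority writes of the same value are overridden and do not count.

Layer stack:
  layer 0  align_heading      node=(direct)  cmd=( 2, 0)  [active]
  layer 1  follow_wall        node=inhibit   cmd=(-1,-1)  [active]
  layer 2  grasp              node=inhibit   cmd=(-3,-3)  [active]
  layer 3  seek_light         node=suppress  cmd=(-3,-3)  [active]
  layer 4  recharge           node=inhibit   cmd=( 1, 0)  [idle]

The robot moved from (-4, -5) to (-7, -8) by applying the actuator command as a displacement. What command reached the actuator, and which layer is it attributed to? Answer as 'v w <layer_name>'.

-3 -3 seek_light

displacement = (-7, -8) − (-4, -5) = (-3, -3)
layer 0 (align_heading) active — direct: (2, 0)
layer 1 (follow_wall) active — inhibits: none
layer 2 (grasp) active — inhibits: none
layer 3 (seek_light) active — suppresses: (-3, -3)
layer 4 (recharge) idle — unchanged: (-3, -3)
→ actuator (-3, -3) — from layer 3 (seek_light)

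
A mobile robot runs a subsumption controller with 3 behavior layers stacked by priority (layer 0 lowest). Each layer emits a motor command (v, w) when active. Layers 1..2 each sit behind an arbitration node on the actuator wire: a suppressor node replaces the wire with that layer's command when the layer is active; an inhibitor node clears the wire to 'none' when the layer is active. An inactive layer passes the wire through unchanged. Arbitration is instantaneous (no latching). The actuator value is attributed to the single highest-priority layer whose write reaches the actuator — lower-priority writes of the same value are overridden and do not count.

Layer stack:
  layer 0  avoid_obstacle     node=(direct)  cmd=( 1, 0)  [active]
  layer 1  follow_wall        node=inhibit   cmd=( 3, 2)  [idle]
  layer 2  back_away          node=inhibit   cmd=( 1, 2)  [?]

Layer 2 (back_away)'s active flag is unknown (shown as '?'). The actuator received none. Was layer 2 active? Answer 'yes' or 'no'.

If layer 2 is active=yes:
  actuator would be none
If layer 2 is active=no:
  actuator would be (1, 0)
Observed none, so layer 2 was active.

yes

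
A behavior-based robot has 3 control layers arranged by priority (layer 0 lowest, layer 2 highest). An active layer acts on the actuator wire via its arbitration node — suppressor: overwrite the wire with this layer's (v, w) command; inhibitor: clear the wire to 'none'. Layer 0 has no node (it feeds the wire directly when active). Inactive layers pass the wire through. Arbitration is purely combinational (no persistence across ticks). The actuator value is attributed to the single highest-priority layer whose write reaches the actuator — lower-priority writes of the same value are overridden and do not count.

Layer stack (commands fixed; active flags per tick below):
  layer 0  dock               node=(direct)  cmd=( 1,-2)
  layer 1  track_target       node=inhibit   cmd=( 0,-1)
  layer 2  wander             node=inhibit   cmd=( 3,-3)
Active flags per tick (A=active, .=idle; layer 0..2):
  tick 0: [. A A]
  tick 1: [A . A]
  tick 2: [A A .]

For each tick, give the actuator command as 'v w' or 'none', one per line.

tick 0:
  [0] dock off; wire := none
  [1] track_target on (inhibit); wire := none
  [2] wander on (inhibit); wire := none
  output none
tick 1:
  [0] dock on; wire := (1, -2)
  [1] track_target off; pass (1, -2)
  [2] wander on (inhibit); wire := none
  output none
tick 2:
  [0] dock on; wire := (1, -2)
  [1] track_target on (inhibit); wire := none
  [2] wander off; pass none
  output none

none
none
none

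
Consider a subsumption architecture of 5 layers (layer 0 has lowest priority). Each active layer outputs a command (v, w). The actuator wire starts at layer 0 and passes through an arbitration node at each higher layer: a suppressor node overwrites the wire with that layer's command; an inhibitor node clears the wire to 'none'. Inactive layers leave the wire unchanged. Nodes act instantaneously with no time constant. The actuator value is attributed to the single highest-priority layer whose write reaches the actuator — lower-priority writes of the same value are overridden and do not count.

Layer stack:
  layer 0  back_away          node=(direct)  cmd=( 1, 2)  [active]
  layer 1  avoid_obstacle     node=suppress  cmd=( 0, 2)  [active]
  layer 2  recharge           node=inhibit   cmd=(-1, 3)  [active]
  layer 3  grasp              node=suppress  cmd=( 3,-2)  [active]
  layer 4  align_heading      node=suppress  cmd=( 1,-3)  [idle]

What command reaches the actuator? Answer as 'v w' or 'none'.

L0 back_away: active, feeds wire = (1, 2)
L1 avoid_obstacle: active, suppressor → wire = (0, 2)
L2 recharge: active, inhibitor → wire = none
L3 grasp: active, suppressor → wire = (3, -2)
L4 align_heading: idle → wire stays (3, -2)
actuator = (3, -2)

3 -2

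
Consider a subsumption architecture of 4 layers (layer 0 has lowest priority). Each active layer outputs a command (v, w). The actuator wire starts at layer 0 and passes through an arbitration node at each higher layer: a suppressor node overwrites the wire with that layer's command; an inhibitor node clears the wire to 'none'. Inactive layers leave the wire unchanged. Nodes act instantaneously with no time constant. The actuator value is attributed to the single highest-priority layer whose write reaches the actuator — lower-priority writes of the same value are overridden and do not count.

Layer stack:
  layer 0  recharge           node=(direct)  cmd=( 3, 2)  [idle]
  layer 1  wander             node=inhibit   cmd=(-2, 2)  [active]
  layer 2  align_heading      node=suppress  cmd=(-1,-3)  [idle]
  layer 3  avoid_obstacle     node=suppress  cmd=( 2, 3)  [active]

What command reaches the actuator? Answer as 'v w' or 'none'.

2 3

[0] recharge off; wire := none
[1] wander on (inhibit); wire := none
[2] align_heading off; pass none
[3] avoid_obstacle on (suppress); wire := (2, 3)
output (2, 3)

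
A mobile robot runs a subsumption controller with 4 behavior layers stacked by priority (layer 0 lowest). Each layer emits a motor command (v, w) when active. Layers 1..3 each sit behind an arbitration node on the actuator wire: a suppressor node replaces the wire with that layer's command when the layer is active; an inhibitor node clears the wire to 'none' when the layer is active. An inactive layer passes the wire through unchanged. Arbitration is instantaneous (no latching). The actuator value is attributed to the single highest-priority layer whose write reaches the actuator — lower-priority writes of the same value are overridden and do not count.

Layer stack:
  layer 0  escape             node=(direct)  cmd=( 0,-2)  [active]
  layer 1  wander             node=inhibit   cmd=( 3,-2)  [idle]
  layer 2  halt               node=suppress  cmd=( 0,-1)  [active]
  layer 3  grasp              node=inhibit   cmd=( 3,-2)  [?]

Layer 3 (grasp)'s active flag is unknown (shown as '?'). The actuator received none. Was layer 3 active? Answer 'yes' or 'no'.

If layer 3 is active=yes:
  actuator would be none
If layer 3 is active=no:
  actuator would be (0, -1)
Observed none, so layer 3 was active.

yes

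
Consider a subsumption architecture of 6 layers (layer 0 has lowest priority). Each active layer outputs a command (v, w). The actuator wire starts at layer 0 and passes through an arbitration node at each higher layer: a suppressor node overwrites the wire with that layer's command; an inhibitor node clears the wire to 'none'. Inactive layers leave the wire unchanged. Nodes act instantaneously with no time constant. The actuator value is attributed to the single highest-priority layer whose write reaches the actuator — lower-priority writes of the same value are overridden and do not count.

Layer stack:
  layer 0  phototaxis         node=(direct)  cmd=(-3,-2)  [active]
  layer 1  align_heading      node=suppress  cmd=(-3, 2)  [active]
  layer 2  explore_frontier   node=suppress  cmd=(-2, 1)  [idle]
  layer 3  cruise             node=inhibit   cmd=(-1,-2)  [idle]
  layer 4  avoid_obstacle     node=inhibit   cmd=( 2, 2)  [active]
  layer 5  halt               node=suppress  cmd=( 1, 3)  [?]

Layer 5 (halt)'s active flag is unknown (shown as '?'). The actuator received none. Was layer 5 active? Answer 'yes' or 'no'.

If layer 5 is active=yes:
  actuator would be (1, 3)
If layer 5 is active=no:
  actuator would be none
Observed none, so layer 5 was idle.

no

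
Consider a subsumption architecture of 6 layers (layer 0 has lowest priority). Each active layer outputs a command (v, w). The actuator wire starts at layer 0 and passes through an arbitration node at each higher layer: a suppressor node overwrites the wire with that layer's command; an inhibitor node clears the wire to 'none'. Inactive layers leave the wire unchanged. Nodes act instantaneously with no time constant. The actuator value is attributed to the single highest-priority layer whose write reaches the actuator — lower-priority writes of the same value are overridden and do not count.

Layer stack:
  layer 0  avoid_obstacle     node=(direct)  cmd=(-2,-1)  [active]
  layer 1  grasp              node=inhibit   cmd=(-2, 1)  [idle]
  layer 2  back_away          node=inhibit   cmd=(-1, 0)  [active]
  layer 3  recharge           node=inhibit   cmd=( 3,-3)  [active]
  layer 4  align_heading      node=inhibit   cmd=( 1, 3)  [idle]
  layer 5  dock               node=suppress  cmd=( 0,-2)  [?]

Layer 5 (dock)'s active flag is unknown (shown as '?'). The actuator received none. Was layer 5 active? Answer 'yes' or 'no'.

no

If layer 5 is active=yes:
  actuator would be (0, -2)
If layer 5 is active=no:
  actuator would be none
Observed none, so layer 5 was idle.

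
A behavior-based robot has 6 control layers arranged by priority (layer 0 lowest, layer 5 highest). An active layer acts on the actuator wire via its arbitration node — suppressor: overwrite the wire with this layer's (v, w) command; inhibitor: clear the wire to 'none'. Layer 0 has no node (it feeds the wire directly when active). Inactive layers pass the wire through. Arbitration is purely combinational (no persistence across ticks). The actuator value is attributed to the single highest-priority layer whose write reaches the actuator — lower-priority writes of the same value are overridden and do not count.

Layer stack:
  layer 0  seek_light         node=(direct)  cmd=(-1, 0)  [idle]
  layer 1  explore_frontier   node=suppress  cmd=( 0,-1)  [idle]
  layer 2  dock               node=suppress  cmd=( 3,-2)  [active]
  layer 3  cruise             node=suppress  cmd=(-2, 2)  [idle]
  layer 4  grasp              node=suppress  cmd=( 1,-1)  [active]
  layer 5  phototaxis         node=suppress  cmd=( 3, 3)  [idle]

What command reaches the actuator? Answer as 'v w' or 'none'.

L0 seek_light: idle → wire = none
L1 explore_frontier: idle → wire stays none
L2 dock: active, suppressor → wire = (3, -2)
L3 cruise: idle → wire stays (3, -2)
L4 grasp: active, suppressor → wire = (1, -1)
L5 phototaxis: idle → wire stays (1, -1)
actuator = (1, -1)

1 -1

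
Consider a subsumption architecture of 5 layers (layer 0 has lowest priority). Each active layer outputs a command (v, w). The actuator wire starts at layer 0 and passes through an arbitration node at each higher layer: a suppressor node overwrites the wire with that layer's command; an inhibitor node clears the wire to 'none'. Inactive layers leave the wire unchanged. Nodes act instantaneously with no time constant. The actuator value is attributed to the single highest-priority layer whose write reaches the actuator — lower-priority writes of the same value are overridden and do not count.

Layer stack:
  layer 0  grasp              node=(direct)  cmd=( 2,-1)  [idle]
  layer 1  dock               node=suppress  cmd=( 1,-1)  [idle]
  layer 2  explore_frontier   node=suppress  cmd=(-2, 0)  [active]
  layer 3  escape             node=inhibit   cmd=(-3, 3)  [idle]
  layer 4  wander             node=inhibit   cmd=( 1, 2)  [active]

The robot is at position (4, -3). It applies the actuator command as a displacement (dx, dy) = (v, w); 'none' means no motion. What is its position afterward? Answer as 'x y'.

4 -3

L0 grasp: idle → wire = none
L1 dock: idle → wire stays none
L2 explore_frontier: active, suppressor → wire = (-2, 0)
L3 escape: idle → wire stays (-2, 0)
L4 wander: active, inhibitor → wire = none
actuator = none
position: (4, -3) + none = (4, -3)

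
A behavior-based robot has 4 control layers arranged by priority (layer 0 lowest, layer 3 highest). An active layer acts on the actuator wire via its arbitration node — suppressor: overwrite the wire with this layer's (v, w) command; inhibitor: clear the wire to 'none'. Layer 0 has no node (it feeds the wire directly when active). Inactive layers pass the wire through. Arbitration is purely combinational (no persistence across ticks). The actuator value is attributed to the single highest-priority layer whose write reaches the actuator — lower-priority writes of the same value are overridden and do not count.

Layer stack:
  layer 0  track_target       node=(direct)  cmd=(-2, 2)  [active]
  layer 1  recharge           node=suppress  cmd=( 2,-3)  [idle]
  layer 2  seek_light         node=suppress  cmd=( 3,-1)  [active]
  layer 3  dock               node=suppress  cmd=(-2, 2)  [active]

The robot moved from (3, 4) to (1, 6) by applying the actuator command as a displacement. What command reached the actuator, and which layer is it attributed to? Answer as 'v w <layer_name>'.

-2 2 dock

displacement = (1, 6) − (3, 4) = (-2, 2)
[0] track_target on; wire := (-2, 2)
[1] recharge off; pass (-2, 2)
[2] seek_light on (suppress); wire := (3, -1)
[3] dock on (suppress); wire := (-2, 2)
output (-2, 2) — from layer 3 (dock)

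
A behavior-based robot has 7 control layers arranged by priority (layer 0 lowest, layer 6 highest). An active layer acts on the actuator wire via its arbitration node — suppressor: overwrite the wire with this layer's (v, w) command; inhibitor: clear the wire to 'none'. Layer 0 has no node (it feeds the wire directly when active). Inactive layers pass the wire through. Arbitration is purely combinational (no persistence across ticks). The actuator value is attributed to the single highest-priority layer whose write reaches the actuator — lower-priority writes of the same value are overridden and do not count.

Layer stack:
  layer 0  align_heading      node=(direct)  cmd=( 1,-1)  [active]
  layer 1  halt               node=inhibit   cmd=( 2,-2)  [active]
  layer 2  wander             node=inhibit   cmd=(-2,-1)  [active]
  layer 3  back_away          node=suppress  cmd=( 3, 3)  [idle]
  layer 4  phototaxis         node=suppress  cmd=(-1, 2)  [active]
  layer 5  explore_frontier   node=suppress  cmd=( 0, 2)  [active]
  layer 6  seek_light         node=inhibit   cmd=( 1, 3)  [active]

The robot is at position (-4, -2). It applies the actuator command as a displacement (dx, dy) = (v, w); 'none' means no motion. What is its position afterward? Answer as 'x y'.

-4 -2

L0 align_heading: active, feeds wire = (1, -1)
L1 halt: active, inhibitor → wire = none
L2 wander: active, inhibitor → wire = none
L3 back_away: idle → wire stays none
L4 phototaxis: active, suppressor → wire = (-1, 2)
L5 explore_frontier: active, suppressor → wire = (0, 2)
L6 seek_light: active, inhibitor → wire = none
actuator = none
position: (-4, -2) + none = (-4, -2)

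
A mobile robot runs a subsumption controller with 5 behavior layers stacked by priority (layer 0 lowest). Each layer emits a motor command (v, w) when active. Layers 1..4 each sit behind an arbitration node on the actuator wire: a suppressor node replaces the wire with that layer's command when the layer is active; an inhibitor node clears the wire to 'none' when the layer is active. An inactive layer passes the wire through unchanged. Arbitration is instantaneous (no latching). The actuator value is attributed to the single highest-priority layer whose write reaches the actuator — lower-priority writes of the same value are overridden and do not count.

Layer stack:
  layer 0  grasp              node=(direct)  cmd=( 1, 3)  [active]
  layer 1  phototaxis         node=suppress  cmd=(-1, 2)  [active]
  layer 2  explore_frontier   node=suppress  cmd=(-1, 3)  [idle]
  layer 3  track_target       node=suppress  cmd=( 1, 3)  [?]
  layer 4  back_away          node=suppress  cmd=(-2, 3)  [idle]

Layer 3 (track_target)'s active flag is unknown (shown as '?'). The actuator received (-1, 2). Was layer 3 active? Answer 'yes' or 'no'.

no

If layer 3 is active=yes:
  actuator would be (1, 3)
If layer 3 is active=no:
  actuator would be (-1, 2)
Observed (-1, 2), so layer 3 was idle.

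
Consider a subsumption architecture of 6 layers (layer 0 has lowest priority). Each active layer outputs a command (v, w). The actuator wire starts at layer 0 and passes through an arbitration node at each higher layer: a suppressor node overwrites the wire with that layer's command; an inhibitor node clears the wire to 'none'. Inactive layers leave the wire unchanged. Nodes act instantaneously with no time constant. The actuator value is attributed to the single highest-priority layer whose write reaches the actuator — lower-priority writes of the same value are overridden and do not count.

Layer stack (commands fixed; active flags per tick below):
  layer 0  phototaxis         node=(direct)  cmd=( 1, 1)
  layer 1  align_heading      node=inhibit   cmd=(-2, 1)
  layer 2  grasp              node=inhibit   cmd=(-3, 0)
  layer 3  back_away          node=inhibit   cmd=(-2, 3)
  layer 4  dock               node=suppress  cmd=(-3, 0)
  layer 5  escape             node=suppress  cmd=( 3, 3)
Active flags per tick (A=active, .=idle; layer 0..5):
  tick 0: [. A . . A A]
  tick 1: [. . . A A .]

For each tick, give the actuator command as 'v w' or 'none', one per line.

3 3
-3 0

tick 0:
  [0] phototaxis off; wire := none
  [1] align_heading on (inhibit); wire := none
  [2] grasp off; pass none
  [3] back_away off; pass none
  [4] dock on (suppress); wire := (-3, 0)
  [5] escape on (suppress); wire := (3, 3)
  output (3, 3)
tick 1:
  [0] phototaxis off; wire := none
  [1] align_heading off; pass none
  [2] grasp off; pass none
  [3] back_away on (inhibit); wire := none
  [4] dock on (suppress); wire := (-3, 0)
  [5] escape off; pass (-3, 0)
  output (-3, 0)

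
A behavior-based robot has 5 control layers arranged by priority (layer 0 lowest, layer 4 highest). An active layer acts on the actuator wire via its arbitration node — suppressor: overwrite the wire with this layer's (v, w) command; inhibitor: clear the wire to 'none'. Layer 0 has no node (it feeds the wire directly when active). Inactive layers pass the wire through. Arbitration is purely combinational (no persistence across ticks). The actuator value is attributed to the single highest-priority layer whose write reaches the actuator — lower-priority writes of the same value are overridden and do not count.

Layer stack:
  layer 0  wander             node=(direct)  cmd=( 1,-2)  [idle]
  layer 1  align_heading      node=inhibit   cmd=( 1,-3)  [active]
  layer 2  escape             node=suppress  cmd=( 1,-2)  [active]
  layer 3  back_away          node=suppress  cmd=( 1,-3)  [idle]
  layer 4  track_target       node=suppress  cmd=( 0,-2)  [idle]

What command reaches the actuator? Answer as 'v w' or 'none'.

L0 wander: idle → wire = none
L1 align_heading: active, inhibitor → wire = none
L2 escape: active, suppressor → wire = (1, -2)
L3 back_away: idle → wire stays (1, -2)
L4 track_target: idle → wire stays (1, -2)
actuator = (1, -2)

1 -2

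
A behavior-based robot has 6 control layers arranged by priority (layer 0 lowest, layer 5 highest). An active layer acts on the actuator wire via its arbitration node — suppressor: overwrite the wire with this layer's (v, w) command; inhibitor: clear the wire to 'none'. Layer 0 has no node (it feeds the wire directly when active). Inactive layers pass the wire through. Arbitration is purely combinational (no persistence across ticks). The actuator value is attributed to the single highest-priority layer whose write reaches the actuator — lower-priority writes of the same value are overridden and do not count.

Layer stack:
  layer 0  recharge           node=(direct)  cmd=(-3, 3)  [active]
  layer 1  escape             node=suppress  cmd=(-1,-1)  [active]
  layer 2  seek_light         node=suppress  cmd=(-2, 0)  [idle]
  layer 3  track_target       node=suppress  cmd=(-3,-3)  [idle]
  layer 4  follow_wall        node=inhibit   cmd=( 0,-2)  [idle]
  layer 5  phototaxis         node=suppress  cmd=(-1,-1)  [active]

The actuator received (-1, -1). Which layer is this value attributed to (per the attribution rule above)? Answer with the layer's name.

layer 0 (recharge) active — direct: (-3, 3)
layer 1 (escape) active — suppresses: (-1, -1)
layer 2 (seek_light) idle — unchanged: (-1, -1)
layer 3 (track_target) idle — unchanged: (-1, -1)
layer 4 (follow_wall) idle — unchanged: (-1, -1)
layer 5 (phototaxis) active — suppresses: (-1, -1)
→ actuator (-1, -1)
last writer: layer 5 = phototaxis

phototaxis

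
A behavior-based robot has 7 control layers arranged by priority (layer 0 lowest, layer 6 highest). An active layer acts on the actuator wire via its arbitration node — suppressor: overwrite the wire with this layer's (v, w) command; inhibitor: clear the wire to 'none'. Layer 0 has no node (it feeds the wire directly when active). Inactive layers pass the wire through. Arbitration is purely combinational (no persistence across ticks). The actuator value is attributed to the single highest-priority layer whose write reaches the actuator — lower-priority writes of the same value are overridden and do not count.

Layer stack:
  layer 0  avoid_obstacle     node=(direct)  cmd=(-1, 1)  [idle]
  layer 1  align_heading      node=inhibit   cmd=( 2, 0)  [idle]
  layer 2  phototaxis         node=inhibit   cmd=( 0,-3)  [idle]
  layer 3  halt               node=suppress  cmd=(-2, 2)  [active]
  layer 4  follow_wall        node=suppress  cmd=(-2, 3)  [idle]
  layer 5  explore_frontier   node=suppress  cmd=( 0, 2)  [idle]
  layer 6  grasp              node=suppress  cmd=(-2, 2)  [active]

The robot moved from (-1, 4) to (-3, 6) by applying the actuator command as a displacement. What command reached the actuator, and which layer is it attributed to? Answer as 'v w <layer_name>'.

-2 2 grasp

displacement = (-3, 6) − (-1, 4) = (-2, 2)
layer 0 (avoid_obstacle) idle — none
layer 1 (align_heading) idle — unchanged: none
layer 2 (phototaxis) idle — unchanged: none
layer 3 (halt) active — suppresses: (-2, 2)
layer 4 (follow_wall) idle — unchanged: (-2, 2)
layer 5 (explore_frontier) idle — unchanged: (-2, 2)
layer 6 (grasp) active — suppresses: (-2, 2)
→ actuator (-2, 2) — from layer 6 (grasp)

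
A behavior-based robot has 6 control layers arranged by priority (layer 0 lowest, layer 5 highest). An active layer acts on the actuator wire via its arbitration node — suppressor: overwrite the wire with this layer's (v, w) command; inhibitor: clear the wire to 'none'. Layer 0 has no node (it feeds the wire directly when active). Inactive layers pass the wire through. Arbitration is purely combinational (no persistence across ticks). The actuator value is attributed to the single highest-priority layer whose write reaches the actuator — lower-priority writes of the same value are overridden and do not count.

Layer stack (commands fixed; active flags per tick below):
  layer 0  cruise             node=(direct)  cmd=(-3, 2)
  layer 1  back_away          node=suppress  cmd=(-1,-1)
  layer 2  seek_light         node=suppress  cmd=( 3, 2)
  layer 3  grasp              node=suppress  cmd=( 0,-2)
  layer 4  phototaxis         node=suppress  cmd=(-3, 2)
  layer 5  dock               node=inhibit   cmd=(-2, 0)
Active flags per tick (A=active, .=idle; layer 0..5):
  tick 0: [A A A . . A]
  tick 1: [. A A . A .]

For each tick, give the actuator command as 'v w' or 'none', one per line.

none
-3 2

tick 0:
  L0 cruise: active, feeds wire = (-3, 2)
  L1 back_away: active, suppressor → wire = (-1, -1)
  L2 seek_light: active, suppressor → wire = (3, 2)
  L3 grasp: idle → wire stays (3, 2)
  L4 phototaxis: idle → wire stays (3, 2)
  L5 dock: active, inhibitor → wire = none
  actuator = none
tick 1:
  L0 cruise: idle → wire = none
  L1 back_away: active, suppressor → wire = (-1, -1)
  L2 seek_light: active, suppressor → wire = (3, 2)
  L3 grasp: idle → wire stays (3, 2)
  L4 phototaxis: active, suppressor → wire = (-3, 2)
  L5 dock: idle → wire stays (-3, 2)
  actuator = (-3, 2)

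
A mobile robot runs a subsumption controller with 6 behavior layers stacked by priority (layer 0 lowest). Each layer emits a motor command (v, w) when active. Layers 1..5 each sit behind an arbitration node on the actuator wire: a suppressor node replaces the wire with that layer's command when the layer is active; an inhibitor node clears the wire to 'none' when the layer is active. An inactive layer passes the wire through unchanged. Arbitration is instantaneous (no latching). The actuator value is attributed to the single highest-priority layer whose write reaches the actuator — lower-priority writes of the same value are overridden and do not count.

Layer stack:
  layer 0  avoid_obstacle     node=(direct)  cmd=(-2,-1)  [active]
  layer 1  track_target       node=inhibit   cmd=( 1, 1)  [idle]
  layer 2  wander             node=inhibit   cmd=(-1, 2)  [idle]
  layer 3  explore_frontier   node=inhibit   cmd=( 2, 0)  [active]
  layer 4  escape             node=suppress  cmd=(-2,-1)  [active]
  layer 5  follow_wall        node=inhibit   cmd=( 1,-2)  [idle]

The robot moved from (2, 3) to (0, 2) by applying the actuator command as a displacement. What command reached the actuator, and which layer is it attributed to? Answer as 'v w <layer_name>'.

-2 -1 escape

displacement = (0, 2) − (2, 3) = (-2, -1)
L0 avoid_obstacle: active, feeds wire = (-2, -1)
L1 track_target: idle → wire stays (-2, -1)
L2 wander: idle → wire stays (-2, -1)
L3 explore_frontier: active, inhibitor → wire = none
L4 escape: active, suppressor → wire = (-2, -1)
L5 follow_wall: idle → wire stays (-2, -1)
actuator = (-2, -1) — from layer 4 (escape)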